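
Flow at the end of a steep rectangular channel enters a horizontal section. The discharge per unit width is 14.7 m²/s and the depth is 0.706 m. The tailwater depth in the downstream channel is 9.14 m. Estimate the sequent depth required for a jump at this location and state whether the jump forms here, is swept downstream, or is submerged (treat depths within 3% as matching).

y₂ = 7.55 m; the jump is submerged

V₁ = q/y₁ = 14.7/0.706 = 20.8 m/s. Fr₁ = V₁/√(g·y₁) = 20.8/√(9.81×0.706) = 7.91.
By Bélanger, y₂/y₁ = ½[√(1 + 8Fr₁²) − 1] = ½[√501.8 − 1] = 10.7.
y₂ = 10.7 × 0.706 = 7.55 m.
Tailwater y_tw = 9.14 m: y_tw > y₂, so the jump is submerged.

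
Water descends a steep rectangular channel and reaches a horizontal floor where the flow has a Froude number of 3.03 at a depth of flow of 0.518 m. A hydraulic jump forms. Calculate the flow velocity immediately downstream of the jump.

V₂ = 1.79 m/s

Fr₁ = 3.03 (given).
Bélanger equation: y₂/y₁ = ½[√(1 + 8Fr₁²) − 1] = ½[√74.45 − 1] = 3.81.
y₂ = 3.81 × 0.518 = 1.98 m.
V₁ = Fr₁·√(g·y₁) = 3.03×√(9.81×0.518) = 6.83 m/s; q = V₁·y₁ = 3.54 m²/s.
V₂ = q/y₂ = 3.54/1.98 = 1.79 m/s.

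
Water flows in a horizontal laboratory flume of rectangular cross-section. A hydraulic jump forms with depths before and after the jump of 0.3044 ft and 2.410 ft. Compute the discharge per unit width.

q = 5.662 ft²/s

For a rectangular channel the momentum equation gives q² = ½·g·y₁·y₂·(y₁ + y₂) = ½×32.2×0.3044×2.410×2.714 = 32.06.
q = √32.06 = 5.662 ft²/s.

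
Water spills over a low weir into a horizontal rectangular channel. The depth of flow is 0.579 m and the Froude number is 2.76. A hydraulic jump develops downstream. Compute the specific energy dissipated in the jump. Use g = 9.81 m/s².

Fr₁ = 2.76 (given).
Bélanger equation: y₂/y₁ = ½[√(1 + 8Fr₁²) − 1] = ½[√61.94 − 1] = 3.44.
y₂ = 3.44 × 0.579 = 1.99 m.
Head loss: ΔE = (y₂ − y₁)³/(4y₁y₂) = (1.99 − 0.579)³/(4×0.579×1.99) = 2.80/4.61 = 0.608 m.

ΔE = 0.608 m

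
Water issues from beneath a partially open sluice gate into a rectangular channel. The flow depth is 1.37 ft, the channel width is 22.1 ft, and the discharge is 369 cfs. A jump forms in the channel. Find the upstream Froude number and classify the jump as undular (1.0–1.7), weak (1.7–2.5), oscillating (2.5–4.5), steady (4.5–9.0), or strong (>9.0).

q = Q/b = 369/22.1 = 16.7 ft²/s; V₁ = q/y₁ = 12.2 ft/s. Fr₁ = V₁/√(g·y₁) = 1.83.
Fr₁ = 1.83 lies in the weak range.

Fr₁ = 1.83; weak jump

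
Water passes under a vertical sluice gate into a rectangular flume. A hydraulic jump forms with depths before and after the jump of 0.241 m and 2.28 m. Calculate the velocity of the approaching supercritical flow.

For a rectangular channel the momentum equation gives q² = ½·g·y₁·y₂·(y₁ + y₂) = ½×9.81×0.241×2.28×2.52 = 6.79.
q = √6.79 = 2.61 m²/s.
V₁ = q/y₁ = 2.61/0.241 = 10.8 m/s.

V₁ = 10.8 m/s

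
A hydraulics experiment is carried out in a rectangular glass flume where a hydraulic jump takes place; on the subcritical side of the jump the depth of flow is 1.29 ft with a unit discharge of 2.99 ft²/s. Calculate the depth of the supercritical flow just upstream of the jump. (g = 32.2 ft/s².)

V₂ = q/y₂ = 2.99/1.29 = 2.32 ft/s; Fr₂ = V₂/√(g·y₂) = 0.360.
Applying the sequent-depth relation in reverse, y₁/y₂ = ½[√(1 + 8Fr₂²) − 1] = ½[√2.035 − 1] = 0.213.
y₁ = 0.213 × 1.29 = 0.275 ft.

y₁ = 0.275 ft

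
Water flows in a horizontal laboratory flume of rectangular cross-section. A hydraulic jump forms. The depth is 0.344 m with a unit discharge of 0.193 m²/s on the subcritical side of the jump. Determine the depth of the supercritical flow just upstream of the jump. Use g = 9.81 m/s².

y₁ = 0.0553 m

V₂ = q/y₂ = 0.193/0.344 = 0.561 m/s; Fr₂ = V₂/√(g·y₂) = 0.305.
The Bélanger relation is symmetric: y₁/y₂ = ½[√(1 + 8Fr₂²) − 1] = ½[√1.746 − 1] = 0.161.
y₁ = 0.161 × 0.344 = 0.0553 m.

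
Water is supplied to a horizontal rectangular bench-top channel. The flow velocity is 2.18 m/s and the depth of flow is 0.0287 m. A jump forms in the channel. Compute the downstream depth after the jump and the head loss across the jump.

y₂ = 0.153 m; ΔE = 0.109 m

Fr₁ = V₁/√(g·y₁) = 2.18/√(9.81×0.0287) = 4.11.
Conjugate-depth relation: y₂/y₁ = ½[√(1 + 8Fr₁²) − 1] = ½[√136.0 − 1] = 5.33.
y₂ = 5.33 × 0.0287 = 0.153 m.
q = V₁·y₁ = 2.18 × 0.0287 = 0.0626 m²/s. V₂ = q/y₂ = 0.0626/0.153 = 0.409 m/s. E₁ = y₁ + V₁²/2g = 0.271 m; E₂ = y₂ + V₂²/2g = 0.162 m. ΔE = E₁ − E₂ = 0.109 m.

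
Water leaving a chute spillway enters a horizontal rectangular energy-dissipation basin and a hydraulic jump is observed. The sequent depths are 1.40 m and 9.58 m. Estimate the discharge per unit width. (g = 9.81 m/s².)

q = 26.9 m²/s

For a rectangular channel the momentum equation gives q² = ½·g·y₁·y₂·(y₁ + y₂) = ½×9.81×1.40×9.58×11.0 = 722.
q = √722 = 26.9 m²/s.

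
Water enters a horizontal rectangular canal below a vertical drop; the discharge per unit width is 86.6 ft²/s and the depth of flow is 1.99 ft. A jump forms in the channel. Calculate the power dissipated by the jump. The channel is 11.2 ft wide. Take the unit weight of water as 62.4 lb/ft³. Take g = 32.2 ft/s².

P = 1815 hp

V₁ = q/y₁ = 86.6/1.99 = 43.5 ft/s. Fr₁ = V₁/√(g·y₁) = 43.5/√(32.2×1.99) = 5.44.
Conjugate-depth relation: y₂/y₁ = ½[√(1 + 8Fr₁²) − 1] = ½[√237.4 − 1] = 7.20.
y₂ = 7.20 × 1.99 = 14.3 ft.
V₂ = q/y₂ = 86.6/14.3 = 6.04 ft/s. E₁ = y₁ + V₁²/2g = 31.4 ft; E₂ = y₂ + V₂²/2g = 14.9 ft. ΔE = E₁ − E₂ = 16.5 ft.
Q = q·b = 86.6 × 11.2 = 970 cfs. P = γ·Q·ΔE/550 = 62.4 × 970 × 16.5 / 550 = 1815 hp.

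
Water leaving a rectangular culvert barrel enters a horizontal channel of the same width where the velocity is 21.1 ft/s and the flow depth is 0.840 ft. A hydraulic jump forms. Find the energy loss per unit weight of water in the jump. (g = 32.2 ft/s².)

Fr₁ = V₁/√(g·y₁) = 21.1/√(32.2×0.840) = 4.06.
By Bélanger, y₂/y₁ = ½[√(1 + 8Fr₁²) − 1] = ½[√132.7 − 1] = 5.26.
y₂ = 5.26 × 0.840 = 4.42 ft.
Head loss: ΔE = (y₂ − y₁)³/(4y₁y₂) = (4.42 − 0.840)³/(4×0.840×4.42) = 45.8/14.8 = 3.09 ft.

ΔE = 3.09 ft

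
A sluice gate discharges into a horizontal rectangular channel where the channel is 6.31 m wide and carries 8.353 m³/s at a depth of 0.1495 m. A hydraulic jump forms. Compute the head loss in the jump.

q = Q/b = 8.353/6.31 = 1.324 m²/s; V₁ = q/y₁ = 8.855 m/s. Fr₁ = V₁/√(g·y₁) = 7.312.
Sequent-depth ratio: y₂/y₁ = ½[√(1 + 8Fr₁²) − 1] = ½[√428.68 − 1] = 9.852.
y₂ = 9.852 × 0.1495 = 1.473 m.
V₂ = q/y₂ = 1.324/1.473 = 0.8987 m/s. E₁ = y₁ + V₁²/2g = 4.146 m; E₂ = y₂ + V₂²/2g = 1.514 m. ΔE = E₁ − E₂ = 2.632 m.

ΔE = 2.632 m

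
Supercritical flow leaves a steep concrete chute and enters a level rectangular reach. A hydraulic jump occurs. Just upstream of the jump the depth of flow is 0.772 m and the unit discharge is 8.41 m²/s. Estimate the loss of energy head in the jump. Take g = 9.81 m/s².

V₁ = q/y₁ = 8.41/0.772 = 10.9 m/s. Fr₁ = V₁/√(g·y₁) = 10.9/√(9.81×0.772) = 3.96.
Conjugate-depth relation: y₂/y₁ = ½[√(1 + 8Fr₁²) − 1] = ½[√126.4 − 1] = 5.12.
y₂ = 5.12 × 0.772 = 3.95 m.
Head loss: ΔE = (y₂ − y₁)³/(4y₁y₂) = (3.95 − 0.772)³/(4×0.772×3.95) = 32.2/12.2 = 2.64 m.

ΔE = 2.64 m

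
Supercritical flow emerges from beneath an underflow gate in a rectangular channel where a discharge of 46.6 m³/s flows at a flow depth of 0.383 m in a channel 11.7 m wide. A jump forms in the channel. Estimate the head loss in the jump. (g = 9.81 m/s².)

ΔE = 3.06 m

q = Q/b = 46.6/11.7 = 3.98 m²/s; V₁ = q/y₁ = 10.4 m/s. Fr₁ = V₁/√(g·y₁) = 5.36.
From the momentum equation for a rectangular channel, y₂/y₁ = ½[√(1 + 8Fr₁²) − 1] = ½[√231.3 − 1] = 7.10.
y₂ = 7.10 × 0.383 = 2.72 m.
Head loss: ΔE = (y₂ − y₁)³/(4y₁y₂) = (2.72 − 0.383)³/(4×0.383×2.72) = 12.8/4.17 = 3.06 m.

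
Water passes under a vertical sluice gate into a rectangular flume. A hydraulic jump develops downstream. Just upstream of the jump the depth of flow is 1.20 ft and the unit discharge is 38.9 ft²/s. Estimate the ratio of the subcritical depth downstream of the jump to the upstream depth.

V₁ = q/y₁ = 38.9/1.20 = 32.4 ft/s. Fr₁ = V₁/√(g·y₁) = 32.4/√(32.2×1.20) = 5.21.
From the momentum equation for a rectangular channel, y₂/y₁ = ½[√(1 + 8Fr₁²) − 1] = ½[√218.6 − 1] = 6.89.

y₂/y₁ = 6.89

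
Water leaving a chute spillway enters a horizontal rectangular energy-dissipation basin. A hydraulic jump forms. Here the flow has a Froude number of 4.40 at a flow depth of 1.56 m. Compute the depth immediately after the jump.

y₂ = 8.96 m

Fr₁ = 4.40 (given).
Bélanger equation: y₂/y₁ = ½[√(1 + 8Fr₁²) − 1] = ½[√155.9 − 1] = 5.74.
y₂ = 5.74 × 1.56 = 8.96 m.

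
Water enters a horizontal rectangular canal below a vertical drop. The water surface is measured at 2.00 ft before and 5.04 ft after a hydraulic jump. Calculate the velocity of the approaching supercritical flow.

V₁ = 16.9 ft/s

For a rectangular channel the momentum equation gives q² = ½·g·y₁·y₂·(y₁ + y₂) = ½×32.2×2.00×5.04×7.04 = 1143.
q = √1143 = 33.8 ft²/s.
V₁ = q/y₁ = 33.8/2.00 = 16.9 ft/s.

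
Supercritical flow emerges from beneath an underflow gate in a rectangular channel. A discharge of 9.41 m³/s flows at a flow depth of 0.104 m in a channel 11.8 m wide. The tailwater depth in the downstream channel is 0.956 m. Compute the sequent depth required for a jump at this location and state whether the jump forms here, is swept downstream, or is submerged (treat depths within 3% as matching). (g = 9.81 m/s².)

y₂ = 1.07 m; the jump is swept downstream

q = Q/b = 9.41/11.8 = 0.797 m²/s; V₁ = q/y₁ = 7.67 m/s. Fr₁ = V₁/√(g·y₁) = 7.59.
From the momentum equation for a rectangular channel, y₂/y₁ = ½[√(1 + 8Fr₁²) − 1] = ½[√462.0 − 1] = 10.2.
y₂ = 10.2 × 0.104 = 1.07 m.
Tailwater y_tw = 0.956 m: y_tw < y₂, so the jump is swept downstream.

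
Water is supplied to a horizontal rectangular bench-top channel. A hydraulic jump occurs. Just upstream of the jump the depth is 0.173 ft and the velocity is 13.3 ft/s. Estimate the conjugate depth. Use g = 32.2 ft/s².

y₂ = 1.29 ft

Fr₁ = V₁/√(g·y₁) = 13.3/√(32.2×0.173) = 5.64.
Conjugate-depth relation: y₂/y₁ = ½[√(1 + 8Fr₁²) − 1] = ½[√255.0 − 1] = 7.48.
y₂ = 7.48 × 0.173 = 1.29 ft.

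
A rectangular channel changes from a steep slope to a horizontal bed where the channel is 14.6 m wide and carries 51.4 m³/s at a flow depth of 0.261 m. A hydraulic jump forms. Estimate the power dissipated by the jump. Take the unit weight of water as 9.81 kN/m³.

P = 3267 kW

q = Q/b = 51.4/14.6 = 3.52 m²/s; V₁ = q/y₁ = 13.5 m/s. Fr₁ = V₁/√(g·y₁) = 8.43.
Sequent-depth ratio: y₂/y₁ = ½[√(1 + 8Fr₁²) − 1] = ½[√569.5 − 1] = 11.4.
y₂ = 11.4 × 0.261 = 2.98 m.
V₂ = q/y₂ = 3.52/2.98 = 1.18 m/s. E₁ = y₁ + V₁²/2g = 9.53 m; E₂ = y₂ + V₂²/2g = 3.05 m. ΔE = E₁ − E₂ = 6.48 m.
P = γ·Q·ΔE = 9.81 × 51.4 × 6.48 = 3267 kW.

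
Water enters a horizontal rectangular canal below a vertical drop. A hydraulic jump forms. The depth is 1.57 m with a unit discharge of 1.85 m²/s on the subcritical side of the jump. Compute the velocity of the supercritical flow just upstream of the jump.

V₁ = 7.55 m/s

V₂ = q/y₂ = 1.85/1.57 = 1.18 m/s; Fr₂ = V₂/√(g·y₂) = 0.300.
Since the conjugate-depth ratio holds either way, y₁/y₂ = ½[√(1 + 8Fr₂²) − 1] = ½[√1.721 − 1] = 0.156.
y₁ = 0.156 × 1.57 = 0.245 m.
V₁ = q/y₁ = 1.85/0.245 = 7.55 m/s.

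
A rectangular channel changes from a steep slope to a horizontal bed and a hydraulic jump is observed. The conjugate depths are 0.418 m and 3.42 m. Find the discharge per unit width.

For a rectangular channel the momentum equation gives q² = ½·g·y₁·y₂·(y₁ + y₂) = ½×9.81×0.418×3.42×3.84 = 26.9.
q = √26.9 = 5.19 m²/s.

q = 5.19 m²/s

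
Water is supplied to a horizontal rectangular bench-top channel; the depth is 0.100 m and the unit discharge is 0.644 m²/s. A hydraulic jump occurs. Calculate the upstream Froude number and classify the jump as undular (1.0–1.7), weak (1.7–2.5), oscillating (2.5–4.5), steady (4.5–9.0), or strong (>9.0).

Fr₁ = 6.50; steady jump

V₁ = q/y₁ = 0.644/0.100 = 6.44 m/s. Fr₁ = V₁/√(g·y₁) = 6.44/√(9.81×0.100) = 6.50.
Fr₁ = 6.50 lies in the steady range.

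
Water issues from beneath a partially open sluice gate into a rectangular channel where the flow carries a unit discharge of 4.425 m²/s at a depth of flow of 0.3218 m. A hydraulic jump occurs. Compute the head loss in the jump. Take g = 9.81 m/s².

ΔE = 6.506 m

V₁ = q/y₁ = 4.425/0.3218 = 13.75 m/s. Fr₁ = V₁/√(g·y₁) = 13.75/√(9.81×0.3218) = 7.739.
By Bélanger, y₂/y₁ = ½[√(1 + 8Fr₁²) − 1] = ½[√480.17 − 1] = 10.46.
y₂ = 10.46 × 0.3218 = 3.365 m.
Head loss: ΔE = (y₂ − y₁)³/(4y₁y₂) = (3.365 − 0.3218)³/(4×0.3218×3.365) = 28.18/4.331 = 6.506 m.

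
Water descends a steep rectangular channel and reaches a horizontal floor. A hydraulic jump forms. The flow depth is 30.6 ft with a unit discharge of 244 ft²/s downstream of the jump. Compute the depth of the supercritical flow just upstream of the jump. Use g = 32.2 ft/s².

y₁ = 3.54 ft

V₂ = q/y₂ = 244/30.6 = 7.97 ft/s; Fr₂ = V₂/√(g·y₂) = 0.254.
Applying the sequent-depth relation in reverse, y₁/y₂ = ½[√(1 + 8Fr₂²) − 1] = ½[√1.516 − 1] = 0.116.
y₁ = 0.116 × 30.6 = 3.54 ft.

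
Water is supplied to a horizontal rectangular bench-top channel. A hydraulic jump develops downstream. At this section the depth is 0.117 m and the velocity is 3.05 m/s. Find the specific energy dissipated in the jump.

ΔE = 0.137 m

Fr₁ = V₁/√(g·y₁) = 3.05/√(9.81×0.117) = 2.85.
Conjugate-depth relation: y₂/y₁ = ½[√(1 + 8Fr₁²) − 1] = ½[√65.84 − 1] = 3.56.
y₂ = 3.56 × 0.117 = 0.416 m.
Head loss: ΔE = (y₂ − y₁)³/(4y₁y₂) = (0.416 − 0.117)³/(4×0.117×0.416) = 0.0268/0.195 = 0.137 m.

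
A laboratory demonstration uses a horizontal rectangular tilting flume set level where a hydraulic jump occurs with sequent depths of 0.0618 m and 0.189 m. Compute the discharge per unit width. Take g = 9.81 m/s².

For a rectangular channel the momentum equation gives q² = ½·g·y₁·y₂·(y₁ + y₂) = ½×9.81×0.0618×0.189×0.251 = 0.0144.
q = √0.0144 = 0.120 m²/s.

q = 0.120 m²/s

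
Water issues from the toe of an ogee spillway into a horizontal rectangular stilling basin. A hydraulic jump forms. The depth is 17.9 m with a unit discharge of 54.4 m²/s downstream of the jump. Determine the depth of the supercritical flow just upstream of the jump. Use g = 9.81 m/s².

y₁ = 1.72 m

V₂ = q/y₂ = 54.4/17.9 = 3.04 m/s; Fr₂ = V₂/√(g·y₂) = 0.229.
From the momentum equation (using Fr₂), y₁/y₂ = ½[√(1 + 8Fr₂²) − 1] = ½[√1.421 − 1] = 0.0960.
y₁ = 0.0960 × 17.9 = 1.72 m.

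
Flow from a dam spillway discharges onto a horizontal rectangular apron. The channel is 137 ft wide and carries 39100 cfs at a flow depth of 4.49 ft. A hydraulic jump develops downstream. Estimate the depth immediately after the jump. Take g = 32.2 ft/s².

y₂ = 31.4 ft

q = Q/b = 39100/137 = 285 ft²/s; V₁ = q/y₁ = 63.6 ft/s. Fr₁ = V₁/√(g·y₁) = 5.29.
By Bélanger, y₂/y₁ = ½[√(1 + 8Fr₁²) − 1] = ½[√224.6 − 1] = 6.99.
y₂ = 6.99 × 4.49 = 31.4 ft.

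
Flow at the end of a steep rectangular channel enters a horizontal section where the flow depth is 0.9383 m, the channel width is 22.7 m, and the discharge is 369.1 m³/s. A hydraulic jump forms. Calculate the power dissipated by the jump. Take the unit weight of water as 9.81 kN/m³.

P = 32059 kW

q = Q/b = 369.1/22.7 = 16.26 m²/s; V₁ = q/y₁ = 17.33 m/s. Fr₁ = V₁/√(g·y₁) = 5.712.
Conjugate-depth relation: y₂/y₁ = ½[√(1 + 8Fr₁²) − 1] = ½[√262.00 − 1] = 7.593.
y₂ = 7.593 × 0.9383 = 7.125 m.
V₂ = q/y₂ = 16.26/7.125 = 2.282 m/s. E₁ = y₁ + V₁²/2g = 16.24 m; E₂ = y₂ + V₂²/2g = 7.390 m. ΔE = E₁ − E₂ = 8.854 m.
P = γ·Q·ΔE = 9.81 × 369.1 × 8.854 = 32059 kW.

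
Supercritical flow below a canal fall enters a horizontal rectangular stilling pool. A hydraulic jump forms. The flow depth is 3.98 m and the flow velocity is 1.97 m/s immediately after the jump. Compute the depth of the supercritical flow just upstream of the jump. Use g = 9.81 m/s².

Fr₂ = V₂/√(g·y₂) = 1.97/√(9.81×3.98) = 0.315.
Applying the sequent-depth relation in reverse, y₁/y₂ = ½[√(1 + 8Fr₂²) − 1] = ½[√1.795 − 1] = 0.170.
y₁ = 0.170 × 3.98 = 0.676 m.

y₁ = 0.676 m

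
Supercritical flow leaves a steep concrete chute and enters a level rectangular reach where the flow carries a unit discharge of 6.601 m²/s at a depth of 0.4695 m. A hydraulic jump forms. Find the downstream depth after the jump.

V₁ = q/y₁ = 6.601/0.4695 = 14.06 m/s. Fr₁ = V₁/√(g·y₁) = 14.06/√(9.81×0.4695) = 6.551.
Conjugate-depth relation: y₂/y₁ = ½[√(1 + 8Fr₁²) − 1] = ½[√344.35 − 1] = 8.778.
y₂ = 8.778 × 0.4695 = 4.121 m.

y₂ = 4.121 m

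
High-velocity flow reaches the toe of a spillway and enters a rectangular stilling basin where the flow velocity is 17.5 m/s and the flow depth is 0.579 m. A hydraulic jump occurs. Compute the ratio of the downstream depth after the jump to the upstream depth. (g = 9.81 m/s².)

Fr₁ = V₁/√(g·y₁) = 17.5/√(9.81×0.579) = 7.34.
From the momentum equation for a rectangular channel, y₂/y₁ = ½[√(1 + 8Fr₁²) − 1] = ½[√432.3 − 1] = 9.90.

y₂/y₁ = 9.90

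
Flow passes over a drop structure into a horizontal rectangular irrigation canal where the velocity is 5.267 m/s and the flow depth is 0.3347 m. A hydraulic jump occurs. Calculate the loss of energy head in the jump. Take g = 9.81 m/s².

Fr₁ = V₁/√(g·y₁) = 5.267/√(9.81×0.3347) = 2.907.
Bélanger equation: y₂/y₁ = ½[√(1 + 8Fr₁²) − 1] = ½[√68.591 − 1] = 3.641.
y₂ = 3.641 × 0.3347 = 1.219 m.
q = V₁·y₁ = 5.267 × 0.3347 = 1.763 m²/s. V₂ = q/y₂ = 1.763/1.219 = 1.447 m/s. E₁ = y₁ + V₁²/2g = 1.749 m; E₂ = y₂ + V₂²/2g = 1.325 m. ΔE = E₁ − E₂ = 0.4233 m.

ΔE = 0.4233 m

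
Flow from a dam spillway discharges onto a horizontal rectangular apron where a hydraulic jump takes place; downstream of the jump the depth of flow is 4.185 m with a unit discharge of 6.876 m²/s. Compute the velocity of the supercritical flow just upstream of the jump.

V₂ = q/y₂ = 6.876/4.185 = 1.643 m/s; Fr₂ = V₂/√(g·y₂) = 0.2564.
The Bélanger relation is symmetric: y₁/y₂ = ½[√(1 + 8Fr₂²) − 1] = ½[√1.5260 − 1] = 0.1177.
y₁ = 0.1177 × 4.185 = 0.4924 m.
V₁ = q/y₁ = 6.876/0.4924 = 13.96 m/s.

V₁ = 13.96 m/s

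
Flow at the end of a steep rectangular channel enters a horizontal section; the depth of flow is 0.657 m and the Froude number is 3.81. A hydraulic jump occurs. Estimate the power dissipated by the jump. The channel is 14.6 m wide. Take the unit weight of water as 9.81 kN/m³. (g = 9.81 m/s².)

Fr₁ = 3.81 (given).
By Bélanger, y₂/y₁ = ½[√(1 + 8Fr₁²) − 1] = ½[√117.1 − 1] = 4.91.
y₂ = 4.91 × 0.657 = 3.23 m.
Head loss: ΔE = (y₂ − y₁)³/(4y₁y₂) = (3.23 − 0.657)³/(4×0.657×3.23) = 17.0/8.48 = 2.00 m.
V₁ = Fr₁·√(g·y₁) = 3.81×√(9.81×0.657) = 9.67 m/s; q = V₁·y₁ = 6.35 m²/s. Q = q·b = 6.35 × 14.6 = 92.8 m³/s. P = γ·Q·ΔE = 9.81 × 92.8 × 2.00 = 1821 kW.

P = 1821 kW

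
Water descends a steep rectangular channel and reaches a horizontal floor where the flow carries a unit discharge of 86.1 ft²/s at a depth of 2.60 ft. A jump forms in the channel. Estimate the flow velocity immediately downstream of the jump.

V₂ = 7.13 ft/s

V₁ = q/y₁ = 86.1/2.60 = 33.1 ft/s. Fr₁ = V₁/√(g·y₁) = 33.1/√(32.2×2.60) = 3.62.
From the momentum equation for a rectangular channel, y₂/y₁ = ½[√(1 + 8Fr₁²) − 1] = ½[√105.8 − 1] = 4.64.
y₂ = 4.64 × 2.60 = 12.1 ft.
V₂ = q/y₂ = 86.1/12.1 = 7.13 ft/s.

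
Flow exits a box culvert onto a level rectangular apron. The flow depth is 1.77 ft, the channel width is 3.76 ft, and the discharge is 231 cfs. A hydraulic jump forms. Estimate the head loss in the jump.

ΔE = 9.30 ft

q = Q/b = 231/3.76 = 61.4 ft²/s; V₁ = q/y₁ = 34.7 ft/s. Fr₁ = V₁/√(g·y₁) = 4.60.
From the momentum equation for a rectangular channel, y₂/y₁ = ½[√(1 + 8Fr₁²) − 1] = ½[√170.1 − 1] = 6.02.
y₂ = 6.02 × 1.77 = 10.7 ft.
Head loss: ΔE = (y₂ − y₁)³/(4y₁y₂) = (10.7 − 1.77)³/(4×1.77×10.7) = 702/75.5 = 9.30 ft.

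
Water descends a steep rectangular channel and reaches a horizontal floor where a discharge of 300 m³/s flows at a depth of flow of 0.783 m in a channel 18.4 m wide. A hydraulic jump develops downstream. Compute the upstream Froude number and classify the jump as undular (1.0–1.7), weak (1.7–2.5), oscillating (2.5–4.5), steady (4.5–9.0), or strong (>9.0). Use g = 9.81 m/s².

Fr₁ = 7.51; steady jump

q = Q/b = 300/18.4 = 16.3 m²/s; V₁ = q/y₁ = 20.8 m/s. Fr₁ = V₁/√(g·y₁) = 7.51.
Fr₁ = 7.51 lies in the steady range.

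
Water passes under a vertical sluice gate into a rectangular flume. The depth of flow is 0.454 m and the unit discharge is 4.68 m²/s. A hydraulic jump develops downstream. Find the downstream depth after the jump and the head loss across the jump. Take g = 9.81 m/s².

V₁ = q/y₁ = 4.68/0.454 = 10.3 m/s. Fr₁ = V₁/√(g·y₁) = 10.3/√(9.81×0.454) = 4.88.
Conjugate-depth relation: y₂/y₁ = ½[√(1 + 8Fr₁²) − 1] = ½[√191.9 − 1] = 6.43.
y₂ = 6.43 × 0.454 = 2.92 m.
Head loss: ΔE = (y₂ − y₁)³/(4y₁y₂) = (2.92 − 0.454)³/(4×0.454×2.92) = 14.9/5.30 = 2.82 m.

y₂ = 2.92 m; ΔE = 2.82 m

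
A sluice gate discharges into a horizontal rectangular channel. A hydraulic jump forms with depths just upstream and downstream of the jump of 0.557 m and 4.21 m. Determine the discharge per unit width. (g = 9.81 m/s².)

For a rectangular channel the momentum equation gives q² = ½·g·y₁·y₂·(y₁ + y₂) = ½×9.81×0.557×4.21×4.77 = 54.8.
q = √54.8 = 7.40 m²/s.

q = 7.40 m²/s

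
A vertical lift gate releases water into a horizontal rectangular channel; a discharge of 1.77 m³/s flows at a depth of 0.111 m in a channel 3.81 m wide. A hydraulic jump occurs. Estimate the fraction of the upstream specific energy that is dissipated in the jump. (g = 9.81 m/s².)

q = Q/b = 1.77/3.81 = 0.465 m²/s; V₁ = q/y₁ = 4.19 m/s. Fr₁ = V₁/√(g·y₁) = 4.01.
Conjugate-depth relation: y₂/y₁ = ½[√(1 + 8Fr₁²) − 1] = ½[√129.7 − 1] = 5.19.
y₂ = 5.19 × 0.111 = 0.577 m.
E₁ = y₁ + V₁²/2g = 1.00 m. ΔE = (y₂ − y₁)³/(4y₁y₂) = 0.394 m. ΔE/E₁ = 0.394/1.00 = 0.393.

ΔE/E₁ = 0.393 (39.3%)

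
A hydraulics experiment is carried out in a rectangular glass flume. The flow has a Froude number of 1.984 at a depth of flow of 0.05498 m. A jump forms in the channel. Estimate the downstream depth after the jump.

y₂ = 0.1292 m

Fr₁ = 1.984 (given).
Conjugate-depth relation: y₂/y₁ = ½[√(1 + 8Fr₁²) − 1] = ½[√32.490 − 1] = 2.350.
y₂ = 2.350 × 0.05498 = 0.1292 m.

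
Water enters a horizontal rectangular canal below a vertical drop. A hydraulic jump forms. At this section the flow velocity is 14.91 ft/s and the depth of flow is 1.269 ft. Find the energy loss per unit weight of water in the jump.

ΔE = 0.6926 ft

Fr₁ = V₁/√(g·y₁) = 14.91/√(32.2×1.269) = 2.332.
From the momentum equation for a rectangular channel, y₂/y₁ = ½[√(1 + 8Fr₁²) − 1] = ½[√44.524 − 1] = 2.836.
y₂ = 2.836 × 1.269 = 3.599 ft.
Head loss: ΔE = (y₂ − y₁)³/(4y₁y₂) = (3.599 − 1.269)³/(4×1.269×3.599) = 12.65/18.27 = 0.6926 ft.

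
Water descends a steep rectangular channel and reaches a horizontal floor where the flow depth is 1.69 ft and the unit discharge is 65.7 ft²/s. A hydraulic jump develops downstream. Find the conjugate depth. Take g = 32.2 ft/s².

y₂ = 11.8 ft

V₁ = q/y₁ = 65.7/1.69 = 38.9 ft/s. Fr₁ = V₁/√(g·y₁) = 38.9/√(32.2×1.69) = 5.27.
Sequent-depth ratio: y₂/y₁ = ½[√(1 + 8Fr₁²) − 1] = ½[√223.2 − 1] = 6.97.
y₂ = 6.97 × 1.69 = 11.8 ft.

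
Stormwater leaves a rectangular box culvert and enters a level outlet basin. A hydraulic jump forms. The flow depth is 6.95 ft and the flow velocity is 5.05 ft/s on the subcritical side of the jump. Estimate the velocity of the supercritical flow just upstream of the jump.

V₁ = 26.4 ft/s

Fr₂ = V₂/√(g·y₂) = 5.05/√(32.2×6.95) = 0.338.
From the momentum equation (using Fr₂), y₁/y₂ = ½[√(1 + 8Fr₂²) − 1] = ½[√1.912 − 1] = 0.191.
y₁ = 0.191 × 6.95 = 1.33 ft.
V₁ = q/y₁ = 35.1/1.33 = 26.4 ft/s.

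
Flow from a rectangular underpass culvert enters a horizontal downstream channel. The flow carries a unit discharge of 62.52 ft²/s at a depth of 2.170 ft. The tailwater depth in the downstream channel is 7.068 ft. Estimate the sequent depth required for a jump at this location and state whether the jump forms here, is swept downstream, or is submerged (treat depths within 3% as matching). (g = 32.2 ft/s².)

y₂ = 9.548 ft; the jump is swept downstream

V₁ = q/y₁ = 62.52/2.170 = 28.81 ft/s. Fr₁ = V₁/√(g·y₁) = 28.81/√(32.2×2.170) = 3.447.
By Bélanger, y₂/y₁ = ½[√(1 + 8Fr₁²) − 1] = ½[√96.037 − 1] = 4.400.
y₂ = 4.400 × 2.170 = 9.548 ft.
Tailwater y_tw = 7.068 ft: y_tw < y₂, so the jump is swept downstream.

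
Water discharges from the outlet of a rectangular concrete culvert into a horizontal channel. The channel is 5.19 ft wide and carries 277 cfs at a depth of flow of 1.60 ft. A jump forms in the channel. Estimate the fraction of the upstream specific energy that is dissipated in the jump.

q = Q/b = 277/5.19 = 53.4 ft²/s; V₁ = q/y₁ = 33.4 ft/s. Fr₁ = V₁/√(g·y₁) = 4.65.
Sequent-depth ratio: y₂/y₁ = ½[√(1 + 8Fr₁²) − 1] = ½[√173.8 − 1] = 6.09.
y₂ = 6.09 × 1.60 = 9.75 ft.
E₁ = y₁ + V₁²/2g = 18.9 ft. ΔE = (y₂ − y₁)³/(4y₁y₂) = 8.67 ft. ΔE/E₁ = 8.67/18.9 = 0.459.

ΔE/E₁ = 0.459 (45.9%)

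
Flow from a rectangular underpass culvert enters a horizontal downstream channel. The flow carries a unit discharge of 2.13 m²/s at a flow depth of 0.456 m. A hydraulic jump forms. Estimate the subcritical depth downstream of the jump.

V₁ = q/y₁ = 2.13/0.456 = 4.67 m/s. Fr₁ = V₁/√(g·y₁) = 4.67/√(9.81×0.456) = 2.21.
Conjugate-depth relation: y₂/y₁ = ½[√(1 + 8Fr₁²) − 1] = ½[√40.02 − 1] = 2.66.
y₂ = 2.66 × 0.456 = 1.21 m.

y₂ = 1.21 m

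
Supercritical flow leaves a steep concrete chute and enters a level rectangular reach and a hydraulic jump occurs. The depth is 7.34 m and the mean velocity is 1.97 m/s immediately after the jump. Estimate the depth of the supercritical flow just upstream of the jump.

Fr₂ = V₂/√(g·y₂) = 1.97/√(9.81×7.34) = 0.232.
Applying the sequent-depth relation in reverse, y₁/y₂ = ½[√(1 + 8Fr₂²) − 1] = ½[√1.431 − 1] = 0.0982.
y₁ = 0.0982 × 7.34 = 0.720 m.

y₁ = 0.720 m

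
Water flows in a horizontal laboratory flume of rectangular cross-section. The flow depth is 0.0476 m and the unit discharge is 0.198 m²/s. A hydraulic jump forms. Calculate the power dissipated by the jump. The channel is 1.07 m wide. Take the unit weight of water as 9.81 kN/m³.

V₁ = q/y₁ = 0.198/0.0476 = 4.16 m/s. Fr₁ = V₁/√(g·y₁) = 4.16/√(9.81×0.0476) = 6.09.
Bélanger equation: y₂/y₁ = ½[√(1 + 8Fr₁²) − 1] = ½[√297.4 − 1] = 8.12.
y₂ = 8.12 × 0.0476 = 0.387 m.
V₂ = q/y₂ = 0.198/0.387 = 0.512 m/s. E₁ = y₁ + V₁²/2g = 0.929 m; E₂ = y₂ + V₂²/2g = 0.400 m. ΔE = E₁ − E₂ = 0.529 m.
Q = q·b = 0.198 × 1.07 = 0.212 m³/s. P = γ·Q·ΔE = 9.81 × 0.212 × 0.529 = 1.10 kW.

P = 1.10 kW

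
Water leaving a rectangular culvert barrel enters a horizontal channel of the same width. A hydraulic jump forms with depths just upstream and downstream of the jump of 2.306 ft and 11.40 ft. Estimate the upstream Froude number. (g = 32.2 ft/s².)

Fr₁ = 3.833

For a rectangular channel the momentum equation gives q² = ½·g·y₁·y₂·(y₁ + y₂) = ½×32.2×2.306×11.40×13.71 = 5801.
q = √5801 = 76.16 ft²/s.
V₁ = q/y₁ = 33.03 ft/s; Fr₁ = V₁/√(g·y₁) = 3.833.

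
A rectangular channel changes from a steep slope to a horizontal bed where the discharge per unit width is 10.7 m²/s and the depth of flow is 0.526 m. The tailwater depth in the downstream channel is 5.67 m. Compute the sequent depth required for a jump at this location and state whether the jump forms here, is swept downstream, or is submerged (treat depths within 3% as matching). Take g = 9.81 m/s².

V₁ = q/y₁ = 10.7/0.526 = 20.3 m/s. Fr₁ = V₁/√(g·y₁) = 20.3/√(9.81×0.526) = 8.96.
From the momentum equation for a rectangular channel, y₂/y₁ = ½[√(1 + 8Fr₁²) − 1] = ½[√642.6 − 1] = 12.2.
y₂ = 12.2 × 0.526 = 6.40 m.
Tailwater y_tw = 5.67 m: y_tw < y₂, so the jump is swept downstream.

y₂ = 6.40 m; the jump is swept downstream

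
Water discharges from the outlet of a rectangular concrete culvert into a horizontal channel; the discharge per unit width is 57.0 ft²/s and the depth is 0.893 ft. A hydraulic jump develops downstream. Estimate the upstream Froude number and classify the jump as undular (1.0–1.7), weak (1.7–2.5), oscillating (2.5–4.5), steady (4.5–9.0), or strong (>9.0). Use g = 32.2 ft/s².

Fr₁ = 11.9; strong jump

V₁ = q/y₁ = 57.0/0.893 = 63.8 ft/s. Fr₁ = V₁/√(g·y₁) = 63.8/√(32.2×0.893) = 11.9.
Fr₁ = 11.9 lies in the strong range.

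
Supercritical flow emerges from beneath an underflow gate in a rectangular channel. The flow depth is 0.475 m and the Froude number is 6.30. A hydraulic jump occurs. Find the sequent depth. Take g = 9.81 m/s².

Fr₁ = 6.30 (given).
Conjugate-depth relation: y₂/y₁ = ½[√(1 + 8Fr₁²) − 1] = ½[√318.5 − 1] = 8.42.
y₂ = 8.42 × 0.475 = 4.00 m.

y₂ = 4.00 m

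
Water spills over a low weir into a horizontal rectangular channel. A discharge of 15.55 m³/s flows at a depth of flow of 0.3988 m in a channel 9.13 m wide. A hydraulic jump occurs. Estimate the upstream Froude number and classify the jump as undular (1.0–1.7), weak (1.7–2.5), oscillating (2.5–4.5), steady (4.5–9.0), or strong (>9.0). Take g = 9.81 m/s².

Fr₁ = 2.159; weak jump

q = Q/b = 15.55/9.13 = 1.703 m²/s; V₁ = q/y₁ = 4.271 m/s. Fr₁ = V₁/√(g·y₁) = 2.159.
Fr₁ = 2.159 lies in the weak range.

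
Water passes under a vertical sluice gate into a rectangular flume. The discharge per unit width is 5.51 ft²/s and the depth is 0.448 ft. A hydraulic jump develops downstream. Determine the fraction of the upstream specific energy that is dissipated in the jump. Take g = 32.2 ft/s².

V₁ = q/y₁ = 5.51/0.448 = 12.3 ft/s. Fr₁ = V₁/√(g·y₁) = 12.3/√(32.2×0.448) = 3.24.
Bélanger equation: y₂/y₁ = ½[√(1 + 8Fr₁²) − 1] = ½[√84.89 − 1] = 4.11.
y₂ = 4.11 × 0.448 = 1.84 ft.
E₁ = y₁ + V₁²/2g = 2.80 ft. ΔE = (y₂ − y₁)³/(4y₁y₂) = 0.818 ft. ΔE/E₁ = 0.818/2.80 = 0.292.

ΔE/E₁ = 0.292 (29.2%)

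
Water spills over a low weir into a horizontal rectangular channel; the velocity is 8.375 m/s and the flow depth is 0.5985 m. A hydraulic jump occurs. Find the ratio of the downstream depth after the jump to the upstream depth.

y₂/y₁ = 4.414

Fr₁ = V₁/√(g·y₁) = 8.375/√(9.81×0.5985) = 3.456.
Bélanger equation: y₂/y₁ = ½[√(1 + 8Fr₁²) − 1] = ½[√96.571 − 1] = 4.414.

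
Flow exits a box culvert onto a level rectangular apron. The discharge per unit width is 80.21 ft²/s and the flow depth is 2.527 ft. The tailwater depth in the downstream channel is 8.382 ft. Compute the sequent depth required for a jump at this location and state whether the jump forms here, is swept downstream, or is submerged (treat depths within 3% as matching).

y₂ = 11.37 ft; the jump is swept downstream

V₁ = q/y₁ = 80.21/2.527 = 31.74 ft/s. Fr₁ = V₁/√(g·y₁) = 31.74/√(32.2×2.527) = 3.519.
Sequent-depth ratio: y₂/y₁ = ½[√(1 + 8Fr₁²) − 1] = ½[√100.05 − 1] = 4.501.
y₂ = 4.501 × 2.527 = 11.37 ft.
Tailwater y_tw = 8.382 ft: y_tw < y₂, so the jump is swept downstream.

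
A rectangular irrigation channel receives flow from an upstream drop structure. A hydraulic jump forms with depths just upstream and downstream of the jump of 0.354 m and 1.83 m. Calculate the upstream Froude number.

Fr₁ = 3.99

For a rectangular channel the momentum equation gives q² = ½·g·y₁·y₂·(y₁ + y₂) = ½×9.81×0.354×1.83×2.18 = 6.94.
q = √6.94 = 2.63 m²/s.
V₁ = q/y₁ = 7.44 m/s; Fr₁ = V₁/√(g·y₁) = 3.99.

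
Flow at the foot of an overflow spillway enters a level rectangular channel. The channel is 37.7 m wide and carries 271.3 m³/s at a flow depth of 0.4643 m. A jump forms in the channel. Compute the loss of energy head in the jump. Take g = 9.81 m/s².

ΔE = 8.038 m

q = Q/b = 271.3/37.7 = 7.196 m²/s; V₁ = q/y₁ = 15.50 m/s. Fr₁ = V₁/√(g·y₁) = 7.262.
Conjugate-depth relation: y₂/y₁ = ½[√(1 + 8Fr₁²) − 1] = ½[√422.93 − 1] = 9.783.
y₂ = 9.783 × 0.4643 = 4.542 m.
V₂ = q/y₂ = 7.196/4.542 = 1.584 m/s. E₁ = y₁ + V₁²/2g = 12.71 m; E₂ = y₂ + V₂²/2g = 4.670 m. ΔE = E₁ − E₂ = 8.038 m.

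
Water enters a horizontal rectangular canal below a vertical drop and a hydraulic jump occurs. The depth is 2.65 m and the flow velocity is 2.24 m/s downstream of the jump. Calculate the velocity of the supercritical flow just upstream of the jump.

Fr₂ = V₂/√(g·y₂) = 2.24/√(9.81×2.65) = 0.439.
Since the conjugate-depth ratio holds either way, y₁/y₂ = ½[√(1 + 8Fr₂²) − 1] = ½[√2.544 − 1] = 0.298.
y₁ = 0.298 × 2.65 = 0.788 m.
V₁ = q/y₁ = 5.94/0.788 = 7.53 m/s.

V₁ = 7.53 m/s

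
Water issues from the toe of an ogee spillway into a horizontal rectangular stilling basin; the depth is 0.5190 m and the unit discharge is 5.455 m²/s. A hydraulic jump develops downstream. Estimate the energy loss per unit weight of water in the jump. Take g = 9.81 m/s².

ΔE = 2.829 m

V₁ = q/y₁ = 5.455/0.5190 = 10.51 m/s. Fr₁ = V₁/√(g·y₁) = 10.51/√(9.81×0.5190) = 4.658.
Sequent-depth ratio: y₂/y₁ = ½[√(1 + 8Fr₁²) − 1] = ½[√174.58 − 1] = 6.107.
y₂ = 6.107 × 0.5190 = 3.169 m.
Head loss: ΔE = (y₂ − y₁)³/(4y₁y₂) = (3.169 − 0.5190)³/(4×0.5190×3.169) = 18.62/6.579 = 2.829 m.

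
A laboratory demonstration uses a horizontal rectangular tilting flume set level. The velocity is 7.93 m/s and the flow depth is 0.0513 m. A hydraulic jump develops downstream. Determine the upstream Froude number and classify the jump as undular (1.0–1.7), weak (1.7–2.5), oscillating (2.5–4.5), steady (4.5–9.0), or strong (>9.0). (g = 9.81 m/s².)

Fr₁ = V₁/√(g·y₁) = 7.93/√(9.81×0.0513) = 11.2.
Fr₁ = 11.2 lies in the strong range.

Fr₁ = 11.2; strong jump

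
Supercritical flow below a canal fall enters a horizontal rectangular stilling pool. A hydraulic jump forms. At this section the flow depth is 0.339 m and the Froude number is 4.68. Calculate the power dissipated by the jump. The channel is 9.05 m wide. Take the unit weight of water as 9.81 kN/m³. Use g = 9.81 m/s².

P = 481 kW

Fr₁ = 4.68 (given).
Bélanger equation: y₂/y₁ = ½[√(1 + 8Fr₁²) − 1] = ½[√176.2 − 1] = 6.14.
y₂ = 6.14 × 0.339 = 2.08 m.
Head loss: ΔE = (y₂ − y₁)³/(4y₁y₂) = (2.08 − 0.339)³/(4×0.339×2.08) = 5.28/2.82 = 1.87 m.
V₁ = Fr₁·√(g·y₁) = 4.68×√(9.81×0.339) = 8.53 m/s; q = V₁·y₁ = 2.89 m²/s. Q = q·b = 2.89 × 9.05 = 26.2 m³/s. P = γ·Q·ΔE = 9.81 × 26.2 × 1.87 = 481 kW.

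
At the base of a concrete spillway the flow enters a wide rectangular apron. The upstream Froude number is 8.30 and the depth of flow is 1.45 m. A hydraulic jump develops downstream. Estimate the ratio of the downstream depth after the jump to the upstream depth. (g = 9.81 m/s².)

Fr₁ = 8.30 (given).
From the momentum equation for a rectangular channel, y₂/y₁ = ½[√(1 + 8Fr₁²) − 1] = ½[√552.1 − 1] = 11.2.

y₂/y₁ = 11.2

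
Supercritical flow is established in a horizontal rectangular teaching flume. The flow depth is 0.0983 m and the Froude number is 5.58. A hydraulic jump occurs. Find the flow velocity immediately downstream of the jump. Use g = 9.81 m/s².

V₂ = 0.740 m/s

Fr₁ = 5.58 (given).
By Bélanger, y₂/y₁ = ½[√(1 + 8Fr₁²) − 1] = ½[√250.1 − 1] = 7.41.
y₂ = 7.41 × 0.0983 = 0.728 m.
V₁ = Fr₁·√(g·y₁) = 5.58×√(9.81×0.0983) = 5.48 m/s; q = V₁·y₁ = 0.539 m²/s.
V₂ = q/y₂ = 0.539/0.728 = 0.740 m/s.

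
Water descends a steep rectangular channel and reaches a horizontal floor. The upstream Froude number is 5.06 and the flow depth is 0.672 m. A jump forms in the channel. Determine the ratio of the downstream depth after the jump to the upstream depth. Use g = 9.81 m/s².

y₂/y₁ = 6.67

Fr₁ = 5.06 (given).
Conjugate-depth relation: y₂/y₁ = ½[√(1 + 8Fr₁²) − 1] = ½[√205.8 − 1] = 6.67.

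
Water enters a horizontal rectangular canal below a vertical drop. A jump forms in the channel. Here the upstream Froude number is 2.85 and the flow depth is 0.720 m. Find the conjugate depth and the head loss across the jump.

Fr₁ = 2.85 (given).
From the momentum equation for a rectangular channel, y₂/y₁ = ½[√(1 + 8Fr₁²) − 1] = ½[√65.98 − 1] = 3.56.
y₂ = 3.56 × 0.720 = 2.56 m.
Head loss: ΔE = (y₂ − y₁)³/(4y₁y₂) = (2.56 − 0.720)³/(4×0.720×2.56) = 6.27/7.38 = 0.849 m.

y₂ = 2.56 m; ΔE = 0.849 m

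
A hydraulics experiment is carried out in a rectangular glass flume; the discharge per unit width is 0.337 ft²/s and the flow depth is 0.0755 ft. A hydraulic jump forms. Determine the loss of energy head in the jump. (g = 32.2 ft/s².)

ΔE = 0.0905 ft

V₁ = q/y₁ = 0.337/0.0755 = 4.46 ft/s. Fr₁ = V₁/√(g·y₁) = 4.46/√(32.2×0.0755) = 2.86.
From the momentum equation for a rectangular channel, y₂/y₁ = ½[√(1 + 8Fr₁²) − 1] = ½[√66.56 − 1] = 3.58.
y₂ = 3.58 × 0.0755 = 0.270 ft.
V₂ = q/y₂ = 0.337/0.270 = 1.25 ft/s. E₁ = y₁ + V₁²/2g = 0.385 ft; E₂ = y₂ + V₂²/2g = 0.294 ft. ΔE = E₁ − E₂ = 0.0905 ft.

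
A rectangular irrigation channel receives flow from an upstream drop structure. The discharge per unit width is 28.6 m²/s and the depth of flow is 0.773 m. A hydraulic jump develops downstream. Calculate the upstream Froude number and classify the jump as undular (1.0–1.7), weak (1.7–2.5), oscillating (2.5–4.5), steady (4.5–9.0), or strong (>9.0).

Fr₁ = 13.4; strong jump

V₁ = q/y₁ = 28.6/0.773 = 37.0 m/s. Fr₁ = V₁/√(g·y₁) = 37.0/√(9.81×0.773) = 13.4.
Fr₁ = 13.4 lies in the strong range.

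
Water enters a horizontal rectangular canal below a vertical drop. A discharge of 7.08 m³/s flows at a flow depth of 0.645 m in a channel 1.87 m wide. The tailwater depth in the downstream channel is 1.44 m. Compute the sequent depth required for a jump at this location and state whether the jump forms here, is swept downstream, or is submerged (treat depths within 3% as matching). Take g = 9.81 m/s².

q = Q/b = 7.08/1.87 = 3.79 m²/s; V₁ = q/y₁ = 5.87 m/s. Fr₁ = V₁/√(g·y₁) = 2.33.
Conjugate-depth relation: y₂/y₁ = ½[√(1 + 8Fr₁²) − 1] = ½[√44.56 − 1] = 2.84.
y₂ = 2.84 × 0.645 = 1.83 m.
Tailwater y_tw = 1.44 m: y_tw < y₂, so the jump is swept downstream.

y₂ = 1.83 m; the jump is swept downstream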